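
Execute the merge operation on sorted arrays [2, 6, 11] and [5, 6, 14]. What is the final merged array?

Merging process:

Compare 2 vs 5: take 2 from left. Merged: [2]
Compare 6 vs 5: take 5 from right. Merged: [2, 5]
Compare 6 vs 6: take 6 from left. Merged: [2, 5, 6]
Compare 11 vs 6: take 6 from right. Merged: [2, 5, 6, 6]
Compare 11 vs 14: take 11 from left. Merged: [2, 5, 6, 6, 11]
Append remaining from right: [14]. Merged: [2, 5, 6, 6, 11, 14]

Final merged array: [2, 5, 6, 6, 11, 14]
Total comparisons: 5

The merged array is [2, 5, 6, 6, 11, 14], requiring 5 comparisons. The merge step runs in O(n) time where n is the total number of elements.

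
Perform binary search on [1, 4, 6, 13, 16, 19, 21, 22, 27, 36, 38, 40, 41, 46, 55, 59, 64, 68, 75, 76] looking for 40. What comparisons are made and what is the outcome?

Binary search for 40 in [1, 4, 6, 13, 16, 19, 21, 22, 27, 36, 38, 40, 41, 46, 55, 59, 64, 68, 75, 76]:

lo=0, hi=19, mid=9, arr[mid]=36 -> 36 < 40, search right half
lo=10, hi=19, mid=14, arr[mid]=55 -> 55 > 40, search left half
lo=10, hi=13, mid=11, arr[mid]=40 -> Found target at index 11!

Binary search finds 40 at index 11 after 3 comparisons. The search repeatedly halves the search space by comparing with the middle element.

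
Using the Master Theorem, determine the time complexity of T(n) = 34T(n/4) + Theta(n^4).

Master Theorem for T(n) = 34T(n/4) + O(n^4):

a = 34, b = 4, c = 4
log_b(a) = log_4(34) = 2.5437

Case 3: c = 4 > log_4(34) = 2.5437
T(n) = O(n^4) = O(n^4)

For T(n) = 34T(n/4) + O(n^4): log_4(34) = 2.5437. This is Case 3 of the Master Theorem (c > log_b(a), work dominated by root), giving O(n^4).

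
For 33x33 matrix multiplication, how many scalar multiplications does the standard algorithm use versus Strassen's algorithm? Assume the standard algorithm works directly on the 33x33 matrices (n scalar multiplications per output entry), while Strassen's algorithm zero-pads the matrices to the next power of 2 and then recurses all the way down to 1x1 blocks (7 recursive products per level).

Matrix multiplication for 33x33 matrices:

Strassen's algorithm requires power-of-2 dimensions. Pad 33x33 to 64x64 (next power of 2).

Standard algorithm: 33^3 = 35937 multiplications
Strassen's algorithm: 7^(log2(64)) = 7^6 = 117649 multiplications
Difference: 35937 - 117649 = -81712 (Strassen uses MORE here due to padding overhead — for small or just-over-power-of-2 n, padding can outweigh the per-level savings)

Standard: 35937 multiplications (33^3). Strassen: 117649 multiplications (7^6, after padding to 64x64). Strassen reduces 8 recursive multiplications to 7 at each level.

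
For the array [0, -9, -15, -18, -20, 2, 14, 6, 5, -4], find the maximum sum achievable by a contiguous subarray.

Using Kadane's algorithm on [0, -9, -15, -18, -20, 2, 14, 6, 5, -4]:

Scanning through the array:
Position 1 (value -9): max_ending_here = -9, max_so_far = 0
Position 2 (value -15): max_ending_here = -15, max_so_far = 0
Position 3 (value -18): max_ending_here = -18, max_so_far = 0
Position 4 (value -20): max_ending_here = -20, max_so_far = 0
Position 5 (value 2): max_ending_here = 2, max_so_far = 2
Position 6 (value 14): max_ending_here = 16, max_so_far = 16
Position 7 (value 6): max_ending_here = 22, max_so_far = 22
Position 8 (value 5): max_ending_here = 27, max_so_far = 27
Position 9 (value -4): max_ending_here = 23, max_so_far = 27

Maximum subarray: [2, 14, 6, 5]
Maximum sum: 27

The maximum subarray is [2, 14, 6, 5] with sum 27. This subarray runs from index 5 to index 8.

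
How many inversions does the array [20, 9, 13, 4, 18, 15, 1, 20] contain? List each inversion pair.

Finding inversions in [20, 9, 13, 4, 18, 15, 1, 20]:

(0, 1): arr[0]=20 > arr[1]=9
(0, 2): arr[0]=20 > arr[2]=13
(0, 3): arr[0]=20 > arr[3]=4
(0, 4): arr[0]=20 > arr[4]=18
(0, 5): arr[0]=20 > arr[5]=15
(0, 6): arr[0]=20 > arr[6]=1
(1, 3): arr[1]=9 > arr[3]=4
(1, 6): arr[1]=9 > arr[6]=1
(2, 3): arr[2]=13 > arr[3]=4
(2, 6): arr[2]=13 > arr[6]=1
(3, 6): arr[3]=4 > arr[6]=1
(4, 5): arr[4]=18 > arr[5]=15
(4, 6): arr[4]=18 > arr[6]=1
(5, 6): arr[5]=15 > arr[6]=1

Total inversions: 14

The array has 14 inversion(s): (0,1), (0,2), (0,3), (0,4), (0,5), (0,6), (1,3), (1,6), (2,3), (2,6), (3,6), (4,5), (4,6), (5,6). Each pair (i,j) satisfies i < j and arr[i] > arr[j].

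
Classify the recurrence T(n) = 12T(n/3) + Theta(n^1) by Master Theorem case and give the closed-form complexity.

Master Theorem for T(n) = 12T(n/3) + O(n^1):

a = 12, b = 3, c = 1
log_b(a) = log_3(12) = 2.2619

Case 1: c = 1 < log_3(12) = 2.2619
T(n) = O(n^(log_3 12))

For T(n) = 12T(n/3) + O(n^1): log_3(12) = 2.2619. This is Case 1 of the Master Theorem (c < log_b(a), work dominated by leaves), giving O(n^(log_3 12)).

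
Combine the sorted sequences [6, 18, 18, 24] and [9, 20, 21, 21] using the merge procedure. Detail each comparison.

Merging process:

Compare 6 vs 9: take 6 from left. Merged: [6]
Compare 18 vs 9: take 9 from right. Merged: [6, 9]
Compare 18 vs 20: take 18 from left. Merged: [6, 9, 18]
Compare 18 vs 20: take 18 from left. Merged: [6, 9, 18, 18]
Compare 24 vs 20: take 20 from right. Merged: [6, 9, 18, 18, 20]
Compare 24 vs 21: take 21 from right. Merged: [6, 9, 18, 18, 20, 21]
Compare 24 vs 21: take 21 from right. Merged: [6, 9, 18, 18, 20, 21, 21]
Append remaining from left: [24]. Merged: [6, 9, 18, 18, 20, 21, 21, 24]

Final merged array: [6, 9, 18, 18, 20, 21, 21, 24]
Total comparisons: 7

The merged array is [6, 9, 18, 18, 20, 21, 21, 24], requiring 7 comparisons. The merge step runs in O(n) time where n is the total number of elements.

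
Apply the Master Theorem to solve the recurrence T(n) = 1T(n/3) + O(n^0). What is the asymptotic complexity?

Master Theorem for T(n) = 1T(n/3) + O(n^0):

a = 1, b = 3, c = 0
log_b(a) = log_3(1) = 0.0000

Case 2: c = 0 = log_3(1) = 0.0000
T(n) = O(n^0 log n) = O(log n)

For T(n) = 1T(n/3) + O(n^0): log_3(1) = 0.0000. This is Case 2 of the Master Theorem (c = log_b(a), equal work at all levels), giving O(log n).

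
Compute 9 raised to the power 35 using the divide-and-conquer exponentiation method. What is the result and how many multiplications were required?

Computing 9^35 by squaring (build up from 9^1; each line after the first costs one multiplication):

9^1 = 9
9^2 = (9^1)^2 = 9^2 = 81
9^4 = (9^2)^2 = 81^2 = 6561
9^8 = (9^4)^2 = 6561^2 = 43046721
9^16 = (9^8)^2 = 43046721^2 = 1853020188851841
9^17 = 9 * 9^16 = 9 * 1853020188851841 = 16677181699666569
9^34 = (9^17)^2 = 16677181699666569^2 = 278128389443693511257285776231761
9^35 = 9 * 9^34 = 9 * 278128389443693511257285776231761 = 2503155504993241601315571986085849

Result: 2503155504993241601315571986085849
Multiplications needed: 7 (7 lines after 9^1)

9^35 = 2503155504993241601315571986085849. Using exponentiation by squaring, this requires 7 multiplications. The key idea: if the exponent is even, square the half-power; if odd, multiply by the base once.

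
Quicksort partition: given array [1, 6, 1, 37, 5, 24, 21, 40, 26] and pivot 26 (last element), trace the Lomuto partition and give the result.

Lomuto partition with pivot = 26:

Initial array: [1, 6, 1, 37, 5, 24, 21, 40, 26]

arr[0]=1 <= 26: swap with position 0, array becomes [1, 6, 1, 37, 5, 24, 21, 40, 26]
arr[1]=6 <= 26: swap with position 1, array becomes [1, 6, 1, 37, 5, 24, 21, 40, 26]
arr[2]=1 <= 26: swap with position 2, array becomes [1, 6, 1, 37, 5, 24, 21, 40, 26]
arr[3]=37 > 26: no swap
arr[4]=5 <= 26: swap with position 3, array becomes [1, 6, 1, 5, 37, 24, 21, 40, 26]
arr[5]=24 <= 26: swap with position 4, array becomes [1, 6, 1, 5, 24, 37, 21, 40, 26]
arr[6]=21 <= 26: swap with position 5, array becomes [1, 6, 1, 5, 24, 21, 37, 40, 26]
arr[7]=40 > 26: no swap

Place pivot at position 6: [1, 6, 1, 5, 24, 21, 26, 40, 37]
Pivot position: 6

After partitioning with pivot 26, the array becomes [1, 6, 1, 5, 24, 21, 26, 40, 37]. The pivot is placed at index 6. All elements to the left of the pivot are <= 26, and all elements to the right are > 26.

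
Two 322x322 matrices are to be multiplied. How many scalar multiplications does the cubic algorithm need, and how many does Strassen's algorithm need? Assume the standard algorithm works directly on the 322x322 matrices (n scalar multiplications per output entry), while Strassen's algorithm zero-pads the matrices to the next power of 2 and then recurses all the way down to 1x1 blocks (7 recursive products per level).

Matrix multiplication for 322x322 matrices:

Strassen's algorithm requires power-of-2 dimensions. Pad 322x322 to 512x512 (next power of 2).

Standard algorithm: 322^3 = 33386248 multiplications
Strassen's algorithm: 7^(log2(512)) = 7^9 = 40353607 multiplications
Difference: 33386248 - 40353607 = -6967359 (Strassen uses MORE here due to padding overhead — for small or just-over-power-of-2 n, padding can outweigh the per-level savings)

Standard: 33386248 multiplications (322^3). Strassen: 40353607 multiplications (7^9, after padding to 512x512). Strassen reduces 8 recursive multiplications to 7 at each level.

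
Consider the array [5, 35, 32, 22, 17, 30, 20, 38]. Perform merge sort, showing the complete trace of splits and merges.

Merge sort trace:

Split: [5, 35, 32, 22, 17, 30, 20, 38] -> [5, 35, 32, 22] and [17, 30, 20, 38]
  Split: [5, 35, 32, 22] -> [5, 35] and [32, 22]
    Split: [5, 35] -> [5] and [35]
    Merge: [5] + [35] -> [5, 35]
    Split: [32, 22] -> [32] and [22]
    Merge: [32] + [22] -> [22, 32]
  Merge: [5, 35] + [22, 32] -> [5, 22, 32, 35]
  Split: [17, 30, 20, 38] -> [17, 30] and [20, 38]
    Split: [17, 30] -> [17] and [30]
    Merge: [17] + [30] -> [17, 30]
    Split: [20, 38] -> [20] and [38]
    Merge: [20] + [38] -> [20, 38]
  Merge: [17, 30] + [20, 38] -> [17, 20, 30, 38]
Merge: [5, 22, 32, 35] + [17, 20, 30, 38] -> [5, 17, 20, 22, 30, 32, 35, 38]

Final sorted array: [5, 17, 20, 22, 30, 32, 35, 38]

The merge sort proceeds by recursively splitting the array and merging sorted halves.
After all merges, the sorted array is [5, 17, 20, 22, 30, 32, 35, 38].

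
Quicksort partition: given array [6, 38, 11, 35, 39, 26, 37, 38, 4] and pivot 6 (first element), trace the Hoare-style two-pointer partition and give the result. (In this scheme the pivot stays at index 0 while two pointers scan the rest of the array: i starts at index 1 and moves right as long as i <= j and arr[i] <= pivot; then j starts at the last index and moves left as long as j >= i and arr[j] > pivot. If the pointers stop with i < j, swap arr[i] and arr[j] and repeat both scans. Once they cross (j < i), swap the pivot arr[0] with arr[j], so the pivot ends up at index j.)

Hoare-style two-pointer partition with pivot = 6:

Initial array: [6, 38, 11, 35, 39, 26, 37, 38, 4]

Pointers start at i = 1, j = 8.
i stops at index 1 (arr[1]=38 > 6), j stops at index 8 (arr[8]=4 <= 6): swap arr[1] and arr[8], array becomes [6, 4, 11, 35, 39, 26, 37, 38, 38]
i ends at 2, j ends at 1: the pointers have crossed (j < i), so scanning stops.

Swap pivot arr[0] with arr[1] to place pivot at position 1: [4, 6, 11, 35, 39, 26, 37, 38, 38]
Pivot position: 1

After partitioning with pivot 6, the array becomes [4, 6, 11, 35, 39, 26, 37, 38, 38]. The pivot is placed at index 1. All elements to the left of the pivot are <= 6, and all elements to the right are > 6.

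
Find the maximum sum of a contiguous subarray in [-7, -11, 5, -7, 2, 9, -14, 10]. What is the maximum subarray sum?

Using Kadane's algorithm on [-7, -11, 5, -7, 2, 9, -14, 10]:

Scanning through the array:
Position 1 (value -11): max_ending_here = -11, max_so_far = -7
Position 2 (value 5): max_ending_here = 5, max_so_far = 5
Position 3 (value -7): max_ending_here = -2, max_so_far = 5
Position 4 (value 2): max_ending_here = 2, max_so_far = 5
Position 5 (value 9): max_ending_here = 11, max_so_far = 11
Position 6 (value -14): max_ending_here = -3, max_so_far = 11
Position 7 (value 10): max_ending_here = 10, max_so_far = 11

Maximum subarray: [2, 9]
Maximum sum: 11

The maximum subarray is [2, 9] with sum 11. This subarray runs from index 4 to index 5.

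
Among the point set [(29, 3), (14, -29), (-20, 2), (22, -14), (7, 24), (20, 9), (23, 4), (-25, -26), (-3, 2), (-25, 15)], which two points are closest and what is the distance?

Computing all pairwise distances among 10 points:

d((29, 3), (14, -29)) = 35.3412
d((29, 3), (-20, 2)) = 49.0102
d((29, 3), (22, -14)) = 18.3848
d((29, 3), (7, 24)) = 30.4138
d((29, 3), (20, 9)) = 10.8167
d((29, 3), (23, 4)) = 6.0828
d((29, 3), (-25, -26)) = 61.2944
d((29, 3), (-3, 2)) = 32.0156
d((29, 3), (-25, 15)) = 55.3173
d((14, -29), (-20, 2)) = 46.0109
d((14, -29), (22, -14)) = 17.0
d((14, -29), (7, 24)) = 53.4603
d((14, -29), (20, 9)) = 38.4708
d((14, -29), (23, 4)) = 34.2053
d((14, -29), (-25, -26)) = 39.1152
d((14, -29), (-3, 2)) = 35.3553
d((14, -29), (-25, 15)) = 58.7963
d((-20, 2), (22, -14)) = 44.9444
d((-20, 2), (7, 24)) = 34.8281
d((-20, 2), (20, 9)) = 40.6079
d((-20, 2), (23, 4)) = 43.0465
d((-20, 2), (-25, -26)) = 28.4429
d((-20, 2), (-3, 2)) = 17.0
d((-20, 2), (-25, 15)) = 13.9284
d((22, -14), (7, 24)) = 40.8534
d((22, -14), (20, 9)) = 23.0868
d((22, -14), (23, 4)) = 18.0278
d((22, -14), (-25, -26)) = 48.5077
d((22, -14), (-3, 2)) = 29.6816
d((22, -14), (-25, 15)) = 55.2268
d((7, 24), (20, 9)) = 19.8494
d((7, 24), (23, 4)) = 25.6125
d((7, 24), (-25, -26)) = 59.3633
d((7, 24), (-3, 2)) = 24.1661
d((7, 24), (-25, 15)) = 33.2415
d((20, 9), (23, 4)) = 5.831 <-- minimum
d((20, 9), (-25, -26)) = 57.0088
d((20, 9), (-3, 2)) = 24.0416
d((20, 9), (-25, 15)) = 45.3982
d((23, 4), (-25, -26)) = 56.6039
d((23, 4), (-3, 2)) = 26.0768
d((23, 4), (-25, 15)) = 49.2443
d((-25, -26), (-3, 2)) = 35.609
d((-25, -26), (-25, 15)) = 41.0
d((-3, 2), (-25, 15)) = 25.5539

Closest pair: (20, 9) and (23, 4) with distance 5.831

The closest pair is (20, 9) and (23, 4) with Euclidean distance 5.831. For 10 points, brute-force pairwise comparison is shown above. For large n, the divide-and-conquer algorithm (sort by x, recurse on halves, check the dividing strip) achieves O(n log n).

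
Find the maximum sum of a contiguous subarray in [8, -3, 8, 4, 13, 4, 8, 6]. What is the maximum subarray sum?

Using Kadane's algorithm on [8, -3, 8, 4, 13, 4, 8, 6]:

Scanning through the array:
Position 1 (value -3): max_ending_here = 5, max_so_far = 8
Position 2 (value 8): max_ending_here = 13, max_so_far = 13
Position 3 (value 4): max_ending_here = 17, max_so_far = 17
Position 4 (value 13): max_ending_here = 30, max_so_far = 30
Position 5 (value 4): max_ending_here = 34, max_so_far = 34
Position 6 (value 8): max_ending_here = 42, max_so_far = 42
Position 7 (value 6): max_ending_here = 48, max_so_far = 48

Maximum subarray: [8, -3, 8, 4, 13, 4, 8, 6]
Maximum sum: 48

The maximum subarray is [8, -3, 8, 4, 13, 4, 8, 6] with sum 48. This subarray runs from index 0 to index 7.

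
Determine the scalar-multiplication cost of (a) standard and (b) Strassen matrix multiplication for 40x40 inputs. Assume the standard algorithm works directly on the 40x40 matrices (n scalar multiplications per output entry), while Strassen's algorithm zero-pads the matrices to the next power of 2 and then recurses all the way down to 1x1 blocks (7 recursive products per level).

Matrix multiplication for 40x40 matrices:

Strassen's algorithm requires power-of-2 dimensions. Pad 40x40 to 64x64 (next power of 2).

Standard algorithm: 40^3 = 64000 multiplications
Strassen's algorithm: 7^(log2(64)) = 7^6 = 117649 multiplications
Difference: 64000 - 117649 = -53649 (Strassen uses MORE here due to padding overhead — for small or just-over-power-of-2 n, padding can outweigh the per-level savings)

Standard: 64000 multiplications (40^3). Strassen: 117649 multiplications (7^6, after padding to 64x64). Strassen reduces 8 recursive multiplications to 7 at each level.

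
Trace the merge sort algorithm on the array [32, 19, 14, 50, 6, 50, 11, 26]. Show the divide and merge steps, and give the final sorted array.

Merge sort trace:

Split: [32, 19, 14, 50, 6, 50, 11, 26] -> [32, 19, 14, 50] and [6, 50, 11, 26]
  Split: [32, 19, 14, 50] -> [32, 19] and [14, 50]
    Split: [32, 19] -> [32] and [19]
    Merge: [32] + [19] -> [19, 32]
    Split: [14, 50] -> [14] and [50]
    Merge: [14] + [50] -> [14, 50]
  Merge: [19, 32] + [14, 50] -> [14, 19, 32, 50]
  Split: [6, 50, 11, 26] -> [6, 50] and [11, 26]
    Split: [6, 50] -> [6] and [50]
    Merge: [6] + [50] -> [6, 50]
    Split: [11, 26] -> [11] and [26]
    Merge: [11] + [26] -> [11, 26]
  Merge: [6, 50] + [11, 26] -> [6, 11, 26, 50]
Merge: [14, 19, 32, 50] + [6, 11, 26, 50] -> [6, 11, 14, 19, 26, 32, 50, 50]

Final sorted array: [6, 11, 14, 19, 26, 32, 50, 50]

The merge sort proceeds by recursively splitting the array and merging sorted halves.
After all merges, the sorted array is [6, 11, 14, 19, 26, 32, 50, 50].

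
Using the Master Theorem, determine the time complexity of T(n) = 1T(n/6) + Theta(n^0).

Master Theorem for T(n) = 1T(n/6) + O(n^0):

a = 1, b = 6, c = 0
log_b(a) = log_6(1) = 0.0000

Case 2: c = 0 = log_6(1) = 0.0000
T(n) = O(n^0 log n) = O(log n)

For T(n) = 1T(n/6) + O(n^0): log_6(1) = 0.0000. This is Case 2 of the Master Theorem (c = log_b(a), equal work at all levels), giving O(log n).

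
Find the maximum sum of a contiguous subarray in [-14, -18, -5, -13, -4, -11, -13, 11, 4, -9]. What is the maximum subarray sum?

Using Kadane's algorithm on [-14, -18, -5, -13, -4, -11, -13, 11, 4, -9]:

Scanning through the array:
Position 1 (value -18): max_ending_here = -18, max_so_far = -14
Position 2 (value -5): max_ending_here = -5, max_so_far = -5
Position 3 (value -13): max_ending_here = -13, max_so_far = -5
Position 4 (value -4): max_ending_here = -4, max_so_far = -4
Position 5 (value -11): max_ending_here = -11, max_so_far = -4
Position 6 (value -13): max_ending_here = -13, max_so_far = -4
Position 7 (value 11): max_ending_here = 11, max_so_far = 11
Position 8 (value 4): max_ending_here = 15, max_so_far = 15
Position 9 (value -9): max_ending_here = 6, max_so_far = 15

Maximum subarray: [11, 4]
Maximum sum: 15

The maximum subarray is [11, 4] with sum 15. This subarray runs from index 7 to index 8.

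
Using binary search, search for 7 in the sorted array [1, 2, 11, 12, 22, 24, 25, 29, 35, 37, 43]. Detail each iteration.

Binary search for 7 in [1, 2, 11, 12, 22, 24, 25, 29, 35, 37, 43]:

lo=0, hi=10, mid=5, arr[mid]=24 -> 24 > 7, search left half
lo=0, hi=4, mid=2, arr[mid]=11 -> 11 > 7, search left half
lo=0, hi=1, mid=0, arr[mid]=1 -> 1 < 7, search right half
lo=1, hi=1, mid=1, arr[mid]=2 -> 2 < 7, search right half
lo=2 > hi=1, target 7 not found

Binary search determines that 7 is not in the array after 4 comparisons. The search space was exhausted without finding the target.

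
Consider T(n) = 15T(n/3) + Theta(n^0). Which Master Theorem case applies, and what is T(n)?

Master Theorem for T(n) = 15T(n/3) + O(n^0):

a = 15, b = 3, c = 0
log_b(a) = log_3(15) = 2.4650

Case 1: c = 0 < log_3(15) = 2.4650
T(n) = O(n^(log_3 15))

For T(n) = 15T(n/3) + O(n^0): log_3(15) = 2.4650. This is Case 1 of the Master Theorem (c < log_b(a), work dominated by leaves), giving O(n^(log_3 15)).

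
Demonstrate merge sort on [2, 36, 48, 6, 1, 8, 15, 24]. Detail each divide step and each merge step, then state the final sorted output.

Merge sort trace:

Split: [2, 36, 48, 6, 1, 8, 15, 24] -> [2, 36, 48, 6] and [1, 8, 15, 24]
  Split: [2, 36, 48, 6] -> [2, 36] and [48, 6]
    Split: [2, 36] -> [2] and [36]
    Merge: [2] + [36] -> [2, 36]
    Split: [48, 6] -> [48] and [6]
    Merge: [48] + [6] -> [6, 48]
  Merge: [2, 36] + [6, 48] -> [2, 6, 36, 48]
  Split: [1, 8, 15, 24] -> [1, 8] and [15, 24]
    Split: [1, 8] -> [1] and [8]
    Merge: [1] + [8] -> [1, 8]
    Split: [15, 24] -> [15] and [24]
    Merge: [15] + [24] -> [15, 24]
  Merge: [1, 8] + [15, 24] -> [1, 8, 15, 24]
Merge: [2, 6, 36, 48] + [1, 8, 15, 24] -> [1, 2, 6, 8, 15, 24, 36, 48]

Final sorted array: [1, 2, 6, 8, 15, 24, 36, 48]

The merge sort proceeds by recursively splitting the array and merging sorted halves.
After all merges, the sorted array is [1, 2, 6, 8, 15, 24, 36, 48].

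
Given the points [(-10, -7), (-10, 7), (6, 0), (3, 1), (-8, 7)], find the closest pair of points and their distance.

Computing all pairwise distances among 5 points:

d((-10, -7), (-10, 7)) = 14.0
d((-10, -7), (6, 0)) = 17.4642
d((-10, -7), (3, 1)) = 15.2643
d((-10, -7), (-8, 7)) = 14.1421
d((-10, 7), (6, 0)) = 17.4642
d((-10, 7), (3, 1)) = 14.3178
d((-10, 7), (-8, 7)) = 2.0 <-- minimum
d((6, 0), (3, 1)) = 3.1623
d((6, 0), (-8, 7)) = 15.6525
d((3, 1), (-8, 7)) = 12.53

Closest pair: (-10, 7) and (-8, 7) with distance 2.0

The closest pair is (-10, 7) and (-8, 7) with Euclidean distance 2.0. For 5 points, brute-force pairwise comparison is shown above. For large n, the divide-and-conquer algorithm (sort by x, recurse on halves, check the dividing strip) achieves O(n log n).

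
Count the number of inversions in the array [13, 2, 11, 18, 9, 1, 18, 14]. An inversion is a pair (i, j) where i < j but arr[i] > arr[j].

Finding inversions in [13, 2, 11, 18, 9, 1, 18, 14]:

(0, 1): arr[0]=13 > arr[1]=2
(0, 2): arr[0]=13 > arr[2]=11
(0, 4): arr[0]=13 > arr[4]=9
(0, 5): arr[0]=13 > arr[5]=1
(1, 5): arr[1]=2 > arr[5]=1
(2, 4): arr[2]=11 > arr[4]=9
(2, 5): arr[2]=11 > arr[5]=1
(3, 4): arr[3]=18 > arr[4]=9
(3, 5): arr[3]=18 > arr[5]=1
(3, 7): arr[3]=18 > arr[7]=14
(4, 5): arr[4]=9 > arr[5]=1
(6, 7): arr[6]=18 > arr[7]=14

Total inversions: 12

The array has 12 inversion(s): (0,1), (0,2), (0,4), (0,5), (1,5), (2,4), (2,5), (3,4), (3,5), (3,7), (4,5), (6,7). Each pair (i,j) satisfies i < j and arr[i] > arr[j].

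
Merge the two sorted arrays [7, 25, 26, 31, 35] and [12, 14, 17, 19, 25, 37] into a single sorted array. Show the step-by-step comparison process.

Merging process:

Compare 7 vs 12: take 7 from left. Merged: [7]
Compare 25 vs 12: take 12 from right. Merged: [7, 12]
Compare 25 vs 14: take 14 from right. Merged: [7, 12, 14]
Compare 25 vs 17: take 17 from right. Merged: [7, 12, 14, 17]
Compare 25 vs 19: take 19 from right. Merged: [7, 12, 14, 17, 19]
Compare 25 vs 25: take 25 from left. Merged: [7, 12, 14, 17, 19, 25]
Compare 26 vs 25: take 25 from right. Merged: [7, 12, 14, 17, 19, 25, 25]
Compare 26 vs 37: take 26 from left. Merged: [7, 12, 14, 17, 19, 25, 25, 26]
Compare 31 vs 37: take 31 from left. Merged: [7, 12, 14, 17, 19, 25, 25, 26, 31]
Compare 35 vs 37: take 35 from left. Merged: [7, 12, 14, 17, 19, 25, 25, 26, 31, 35]
Append remaining from right: [37]. Merged: [7, 12, 14, 17, 19, 25, 25, 26, 31, 35, 37]

Final merged array: [7, 12, 14, 17, 19, 25, 25, 26, 31, 35, 37]
Total comparisons: 10

The merged array is [7, 12, 14, 17, 19, 25, 25, 26, 31, 35, 37], requiring 10 comparisons. The merge step runs in O(n) time where n is the total number of elements.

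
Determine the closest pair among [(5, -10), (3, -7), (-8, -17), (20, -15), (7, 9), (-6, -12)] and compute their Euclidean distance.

Computing all pairwise distances among 6 points:

d((5, -10), (3, -7)) = 3.6056 <-- minimum
d((5, -10), (-8, -17)) = 14.7648
d((5, -10), (20, -15)) = 15.8114
d((5, -10), (7, 9)) = 19.105
d((5, -10), (-6, -12)) = 11.1803
d((3, -7), (-8, -17)) = 14.8661
d((3, -7), (20, -15)) = 18.7883
d((3, -7), (7, 9)) = 16.4924
d((3, -7), (-6, -12)) = 10.2956
d((-8, -17), (20, -15)) = 28.0713
d((-8, -17), (7, 9)) = 30.0167
d((-8, -17), (-6, -12)) = 5.3852
d((20, -15), (7, 9)) = 27.2947
d((20, -15), (-6, -12)) = 26.1725
d((7, 9), (-6, -12)) = 24.6982

Closest pair: (5, -10) and (3, -7) with distance 3.6056

The closest pair is (5, -10) and (3, -7) with Euclidean distance 3.6056. For 6 points, brute-force pairwise comparison is shown above. For large n, the divide-and-conquer algorithm (sort by x, recurse on halves, check the dividing strip) achieves O(n log n).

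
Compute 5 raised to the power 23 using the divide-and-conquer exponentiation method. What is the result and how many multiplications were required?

Computing 5^23 by squaring (build up from 5^1; each line after the first costs one multiplication):

5^1 = 5
5^2 = (5^1)^2 = 5^2 = 25
5^4 = (5^2)^2 = 25^2 = 625
5^5 = 5 * 5^4 = 5 * 625 = 3125
5^10 = (5^5)^2 = 3125^2 = 9765625
5^11 = 5 * 5^10 = 5 * 9765625 = 48828125
5^22 = (5^11)^2 = 48828125^2 = 2384185791015625
5^23 = 5 * 5^22 = 5 * 2384185791015625 = 11920928955078125

Result: 11920928955078125
Multiplications needed: 7 (7 lines after 5^1)

5^23 = 11920928955078125. Using exponentiation by squaring, this requires 7 multiplications. The key idea: if the exponent is even, square the half-power; if odd, multiply by the base once.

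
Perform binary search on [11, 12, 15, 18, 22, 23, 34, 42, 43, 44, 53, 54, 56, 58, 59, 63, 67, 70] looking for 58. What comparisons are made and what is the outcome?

Binary search for 58 in [11, 12, 15, 18, 22, 23, 34, 42, 43, 44, 53, 54, 56, 58, 59, 63, 67, 70]:

lo=0, hi=17, mid=8, arr[mid]=43 -> 43 < 58, search right half
lo=9, hi=17, mid=13, arr[mid]=58 -> Found target at index 13!

Binary search finds 58 at index 13 after 2 comparisons. The search repeatedly halves the search space by comparing with the middle element.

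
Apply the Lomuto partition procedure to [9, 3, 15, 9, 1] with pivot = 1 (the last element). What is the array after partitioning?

Lomuto partition with pivot = 1:

Initial array: [9, 3, 15, 9, 1]

arr[0]=9 > 1: no swap
arr[1]=3 > 1: no swap
arr[2]=15 > 1: no swap
arr[3]=9 > 1: no swap

Place pivot at position 0: [1, 3, 15, 9, 9]
Pivot position: 0

After partitioning with pivot 1, the array becomes [1, 3, 15, 9, 9]. The pivot is placed at index 0. All elements to the left of the pivot are <= 1, and all elements to the right are > 1.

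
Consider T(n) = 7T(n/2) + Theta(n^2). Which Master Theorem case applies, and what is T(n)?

Master Theorem for T(n) = 7T(n/2) + O(n^2):

a = 7, b = 2, c = 2
log_b(a) = log_2(7) = 2.8074

Case 1: c = 2 < log_2(7) = 2.8074
T(n) = O(n^(log_2 7))

For T(n) = 7T(n/2) + O(n^2): log_2(7) = 2.8074. This is Case 1 of the Master Theorem (c < log_b(a), work dominated by leaves), giving O(n^(log_2 7)).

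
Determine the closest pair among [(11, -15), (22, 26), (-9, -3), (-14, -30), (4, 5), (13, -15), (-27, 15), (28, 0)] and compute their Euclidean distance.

Computing all pairwise distances among 8 points:

d((11, -15), (22, 26)) = 42.45
d((11, -15), (-9, -3)) = 23.3238
d((11, -15), (-14, -30)) = 29.1548
d((11, -15), (4, 5)) = 21.1896
d((11, -15), (13, -15)) = 2.0 <-- minimum
d((11, -15), (-27, 15)) = 48.4149
d((11, -15), (28, 0)) = 22.6716
d((22, 26), (-9, -3)) = 42.45
d((22, 26), (-14, -30)) = 66.5733
d((22, 26), (4, 5)) = 27.6586
d((22, 26), (13, -15)) = 41.9762
d((22, 26), (-27, 15)) = 50.2195
d((22, 26), (28, 0)) = 26.6833
d((-9, -3), (-14, -30)) = 27.4591
d((-9, -3), (4, 5)) = 15.2643
d((-9, -3), (13, -15)) = 25.0599
d((-9, -3), (-27, 15)) = 25.4558
d((-9, -3), (28, 0)) = 37.1214
d((-14, -30), (4, 5)) = 39.3573
d((-14, -30), (13, -15)) = 30.8869
d((-14, -30), (-27, 15)) = 46.8402
d((-14, -30), (28, 0)) = 51.614
d((4, 5), (13, -15)) = 21.9317
d((4, 5), (-27, 15)) = 32.573
d((4, 5), (28, 0)) = 24.5153
d((13, -15), (-27, 15)) = 50.0
d((13, -15), (28, 0)) = 21.2132
d((-27, 15), (28, 0)) = 57.0088

Closest pair: (11, -15) and (13, -15) with distance 2.0

The closest pair is (11, -15) and (13, -15) with Euclidean distance 2.0. For 8 points, brute-force pairwise comparison is shown above. For large n, the divide-and-conquer algorithm (sort by x, recurse on halves, check the dividing strip) achieves O(n log n).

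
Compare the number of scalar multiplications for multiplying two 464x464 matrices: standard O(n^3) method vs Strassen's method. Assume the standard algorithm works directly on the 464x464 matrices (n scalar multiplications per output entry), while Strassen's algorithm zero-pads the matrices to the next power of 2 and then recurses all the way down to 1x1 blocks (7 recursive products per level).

Matrix multiplication for 464x464 matrices:

Strassen's algorithm requires power-of-2 dimensions. Pad 464x464 to 512x512 (next power of 2).

Standard algorithm: 464^3 = 99897344 multiplications
Strassen's algorithm: 7^(log2(512)) = 7^9 = 40353607 multiplications
Savings: 99897344 - 40353607 = 59543737 multiplications

Standard: 99897344 multiplications (464^3). Strassen: 40353607 multiplications (7^9, after padding to 512x512). Strassen reduces 8 recursive multiplications to 7 at each level.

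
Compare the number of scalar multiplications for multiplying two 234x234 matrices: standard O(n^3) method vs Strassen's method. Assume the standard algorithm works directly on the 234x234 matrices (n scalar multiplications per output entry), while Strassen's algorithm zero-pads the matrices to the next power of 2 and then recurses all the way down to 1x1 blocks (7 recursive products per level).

Matrix multiplication for 234x234 matrices:

Strassen's algorithm requires power-of-2 dimensions. Pad 234x234 to 256x256 (next power of 2).

Standard algorithm: 234^3 = 12812904 multiplications
Strassen's algorithm: 7^(log2(256)) = 7^8 = 5764801 multiplications
Savings: 12812904 - 5764801 = 7048103 multiplications

Standard: 12812904 multiplications (234^3). Strassen: 5764801 multiplications (7^8, after padding to 256x256). Strassen reduces 8 recursive multiplications to 7 at each level.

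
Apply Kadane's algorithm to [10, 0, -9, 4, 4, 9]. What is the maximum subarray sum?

Using Kadane's algorithm on [10, 0, -9, 4, 4, 9]:

Scanning through the array:
Position 1 (value 0): max_ending_here = 10, max_so_far = 10
Position 2 (value -9): max_ending_here = 1, max_so_far = 10
Position 3 (value 4): max_ending_here = 5, max_so_far = 10
Position 4 (value 4): max_ending_here = 9, max_so_far = 10
Position 5 (value 9): max_ending_here = 18, max_so_far = 18

Maximum subarray: [10, 0, -9, 4, 4, 9]
Maximum sum: 18

The maximum subarray is [10, 0, -9, 4, 4, 9] with sum 18. This subarray runs from index 0 to index 5.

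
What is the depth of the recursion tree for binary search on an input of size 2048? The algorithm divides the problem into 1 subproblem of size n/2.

For divide and conquer with division factor 2:

Problem sizes at each level:
Level 0: 2048
Level 1: 1024
Level 2: 512
Level 3: 256
Level 4: 128
Level 5: 64
Level 6: 32
Level 7: 16
Level 8: 8
Level 9: 4
Level 10: 2
Level 11: 1

The root is level 0 and the size-1 base case is level 11 (the tree spans levels 0 through 11, i.e. 12 levels counting the root), so the depth is the number of divisions: log_2(2048) = 11

The recursion tree depth is log_2(2048) = 11. At each level, the problem size is divided by 2, so it takes 11 divisions to reduce to a base case of size 1. The algorithm makes 1 recursive call at each level.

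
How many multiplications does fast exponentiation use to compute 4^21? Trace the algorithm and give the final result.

Computing 4^21 by squaring (build up from 4^1; each line after the first costs one multiplication):

4^1 = 4
4^2 = (4^1)^2 = 4^2 = 16
4^4 = (4^2)^2 = 16^2 = 256
4^5 = 4 * 4^4 = 4 * 256 = 1024
4^10 = (4^5)^2 = 1024^2 = 1048576
4^20 = (4^10)^2 = 1048576^2 = 1099511627776
4^21 = 4 * 4^20 = 4 * 1099511627776 = 4398046511104

Result: 4398046511104
Multiplications needed: 6 (6 lines after 4^1)

4^21 = 4398046511104. Using exponentiation by squaring, this requires 6 multiplications. The key idea: if the exponent is even, square the half-power; if odd, multiply by the base once.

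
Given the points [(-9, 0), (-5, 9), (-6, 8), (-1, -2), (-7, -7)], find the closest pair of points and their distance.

Computing all pairwise distances among 5 points:

d((-9, 0), (-5, 9)) = 9.8489
d((-9, 0), (-6, 8)) = 8.544
d((-9, 0), (-1, -2)) = 8.2462
d((-9, 0), (-7, -7)) = 7.2801
d((-5, 9), (-6, 8)) = 1.4142 <-- minimum
d((-5, 9), (-1, -2)) = 11.7047
d((-5, 9), (-7, -7)) = 16.1245
d((-6, 8), (-1, -2)) = 11.1803
d((-6, 8), (-7, -7)) = 15.0333
d((-1, -2), (-7, -7)) = 7.8102

Closest pair: (-5, 9) and (-6, 8) with distance 1.4142

The closest pair is (-5, 9) and (-6, 8) with Euclidean distance 1.4142. For 5 points, brute-force pairwise comparison is shown above. For large n, the divide-and-conquer algorithm (sort by x, recurse on halves, check the dividing strip) achieves O(n log n).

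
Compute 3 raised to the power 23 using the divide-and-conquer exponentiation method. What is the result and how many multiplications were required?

Computing 3^23 by squaring (build up from 3^1; each line after the first costs one multiplication):

3^1 = 3
3^2 = (3^1)^2 = 3^2 = 9
3^4 = (3^2)^2 = 9^2 = 81
3^5 = 3 * 3^4 = 3 * 81 = 243
3^10 = (3^5)^2 = 243^2 = 59049
3^11 = 3 * 3^10 = 3 * 59049 = 177147
3^22 = (3^11)^2 = 177147^2 = 31381059609
3^23 = 3 * 3^22 = 3 * 31381059609 = 94143178827

Result: 94143178827
Multiplications needed: 7 (7 lines after 3^1)

3^23 = 94143178827. Using exponentiation by squaring, this requires 7 multiplications. The key idea: if the exponent is even, square the half-power; if odd, multiply by the base once.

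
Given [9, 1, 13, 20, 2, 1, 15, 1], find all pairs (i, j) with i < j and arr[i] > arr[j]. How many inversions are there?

Finding inversions in [9, 1, 13, 20, 2, 1, 15, 1]:

(0, 1): arr[0]=9 > arr[1]=1
(0, 4): arr[0]=9 > arr[4]=2
(0, 5): arr[0]=9 > arr[5]=1
(0, 7): arr[0]=9 > arr[7]=1
(2, 4): arr[2]=13 > arr[4]=2
(2, 5): arr[2]=13 > arr[5]=1
(2, 7): arr[2]=13 > arr[7]=1
(3, 4): arr[3]=20 > arr[4]=2
(3, 5): arr[3]=20 > arr[5]=1
(3, 6): arr[3]=20 > arr[6]=15
(3, 7): arr[3]=20 > arr[7]=1
(4, 5): arr[4]=2 > arr[5]=1
(4, 7): arr[4]=2 > arr[7]=1
(6, 7): arr[6]=15 > arr[7]=1

Total inversions: 14

The array has 14 inversion(s): (0,1), (0,4), (0,5), (0,7), (2,4), (2,5), (2,7), (3,4), (3,5), (3,6), (3,7), (4,5), (4,7), (6,7). Each pair (i,j) satisfies i < j and arr[i] > arr[j].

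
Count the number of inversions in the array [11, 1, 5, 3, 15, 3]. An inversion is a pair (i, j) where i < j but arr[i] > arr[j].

Finding inversions in [11, 1, 5, 3, 15, 3]:

(0, 1): arr[0]=11 > arr[1]=1
(0, 2): arr[0]=11 > arr[2]=5
(0, 3): arr[0]=11 > arr[3]=3
(0, 5): arr[0]=11 > arr[5]=3
(2, 3): arr[2]=5 > arr[3]=3
(2, 5): arr[2]=5 > arr[5]=3
(4, 5): arr[4]=15 > arr[5]=3

Total inversions: 7

The array has 7 inversion(s): (0,1), (0,2), (0,3), (0,5), (2,3), (2,5), (4,5). Each pair (i,j) satisfies i < j and arr[i] > arr[j].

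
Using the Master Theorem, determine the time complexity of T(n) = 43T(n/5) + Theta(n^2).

Master Theorem for T(n) = 43T(n/5) + O(n^2):

a = 43, b = 5, c = 2
log_b(a) = log_5(43) = 2.3370

Case 1: c = 2 < log_5(43) = 2.3370
T(n) = O(n^(log_5 43))

For T(n) = 43T(n/5) + O(n^2): log_5(43) = 2.3370. This is Case 1 of the Master Theorem (c < log_b(a), work dominated by leaves), giving O(n^(log_5 43)).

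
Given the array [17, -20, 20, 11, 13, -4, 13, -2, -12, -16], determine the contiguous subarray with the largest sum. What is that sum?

Using Kadane's algorithm on [17, -20, 20, 11, 13, -4, 13, -2, -12, -16]:

Scanning through the array:
Position 1 (value -20): max_ending_here = -3, max_so_far = 17
Position 2 (value 20): max_ending_here = 20, max_so_far = 20
Position 3 (value 11): max_ending_here = 31, max_so_far = 31
Position 4 (value 13): max_ending_here = 44, max_so_far = 44
Position 5 (value -4): max_ending_here = 40, max_so_far = 44
Position 6 (value 13): max_ending_here = 53, max_so_far = 53
Position 7 (value -2): max_ending_here = 51, max_so_far = 53
Position 8 (value -12): max_ending_here = 39, max_so_far = 53
Position 9 (value -16): max_ending_here = 23, max_so_far = 53

Maximum subarray: [20, 11, 13, -4, 13]
Maximum sum: 53

The maximum subarray is [20, 11, 13, -4, 13] with sum 53. This subarray runs from index 2 to index 6.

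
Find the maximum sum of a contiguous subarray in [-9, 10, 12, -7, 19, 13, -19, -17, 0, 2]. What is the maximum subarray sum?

Using Kadane's algorithm on [-9, 10, 12, -7, 19, 13, -19, -17, 0, 2]:

Scanning through the array:
Position 1 (value 10): max_ending_here = 10, max_so_far = 10
Position 2 (value 12): max_ending_here = 22, max_so_far = 22
Position 3 (value -7): max_ending_here = 15, max_so_far = 22
Position 4 (value 19): max_ending_here = 34, max_so_far = 34
Position 5 (value 13): max_ending_here = 47, max_so_far = 47
Position 6 (value -19): max_ending_here = 28, max_so_far = 47
Position 7 (value -17): max_ending_here = 11, max_so_far = 47
Position 8 (value 0): max_ending_here = 11, max_so_far = 47
Position 9 (value 2): max_ending_here = 13, max_so_far = 47

Maximum subarray: [10, 12, -7, 19, 13]
Maximum sum: 47

The maximum subarray is [10, 12, -7, 19, 13] with sum 47. This subarray runs from index 1 to index 5.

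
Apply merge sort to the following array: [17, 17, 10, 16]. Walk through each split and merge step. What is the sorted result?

Merge sort trace:

Split: [17, 17, 10, 16] -> [17, 17] and [10, 16]
  Split: [17, 17] -> [17] and [17]
  Merge: [17] + [17] -> [17, 17]
  Split: [10, 16] -> [10] and [16]
  Merge: [10] + [16] -> [10, 16]
Merge: [17, 17] + [10, 16] -> [10, 16, 17, 17]

Final sorted array: [10, 16, 17, 17]

The merge sort proceeds by recursively splitting the array and merging sorted halves.
After all merges, the sorted array is [10, 16, 17, 17].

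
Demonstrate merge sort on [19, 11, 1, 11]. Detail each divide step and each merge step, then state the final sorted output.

Merge sort trace:

Split: [19, 11, 1, 11] -> [19, 11] and [1, 11]
  Split: [19, 11] -> [19] and [11]
  Merge: [19] + [11] -> [11, 19]
  Split: [1, 11] -> [1] and [11]
  Merge: [1] + [11] -> [1, 11]
Merge: [11, 19] + [1, 11] -> [1, 11, 11, 19]

Final sorted array: [1, 11, 11, 19]

The merge sort proceeds by recursively splitting the array and merging sorted halves.
After all merges, the sorted array is [1, 11, 11, 19].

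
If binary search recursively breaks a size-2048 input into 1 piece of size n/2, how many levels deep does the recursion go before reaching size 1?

For divide and conquer with division factor 2:

Problem sizes at each level:
Level 0: 2048
Level 1: 1024
Level 2: 512
Level 3: 256
Level 4: 128
Level 5: 64
Level 6: 32
Level 7: 16
Level 8: 8
Level 9: 4
Level 10: 2
Level 11: 1

The root is level 0 and the size-1 base case is level 11 (the tree spans levels 0 through 11, i.e. 12 levels counting the root), so the depth is the number of divisions: log_2(2048) = 11

The recursion tree depth is log_2(2048) = 11. At each level, the problem size is divided by 2, so it takes 11 divisions to reduce to a base case of size 1. The algorithm makes 1 recursive call at each level.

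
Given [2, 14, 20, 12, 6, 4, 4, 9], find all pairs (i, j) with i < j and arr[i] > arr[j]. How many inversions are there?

Finding inversions in [2, 14, 20, 12, 6, 4, 4, 9]:

(1, 3): arr[1]=14 > arr[3]=12
(1, 4): arr[1]=14 > arr[4]=6
(1, 5): arr[1]=14 > arr[5]=4
(1, 6): arr[1]=14 > arr[6]=4
(1, 7): arr[1]=14 > arr[7]=9
(2, 3): arr[2]=20 > arr[3]=12
(2, 4): arr[2]=20 > arr[4]=6
(2, 5): arr[2]=20 > arr[5]=4
(2, 6): arr[2]=20 > arr[6]=4
(2, 7): arr[2]=20 > arr[7]=9
(3, 4): arr[3]=12 > arr[4]=6
(3, 5): arr[3]=12 > arr[5]=4
(3, 6): arr[3]=12 > arr[6]=4
(3, 7): arr[3]=12 > arr[7]=9
(4, 5): arr[4]=6 > arr[5]=4
(4, 6): arr[4]=6 > arr[6]=4

Total inversions: 16

The array has 16 inversion(s): (1,3), (1,4), (1,5), (1,6), (1,7), (2,3), (2,4), (2,5), (2,6), (2,7), (3,4), (3,5), (3,6), (3,7), (4,5), (4,6). Each pair (i,j) satisfies i < j and arr[i] > arr[j].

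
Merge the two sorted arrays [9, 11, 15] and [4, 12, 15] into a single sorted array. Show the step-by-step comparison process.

Merging process:

Compare 9 vs 4: take 4 from right. Merged: [4]
Compare 9 vs 12: take 9 from left. Merged: [4, 9]
Compare 11 vs 12: take 11 from left. Merged: [4, 9, 11]
Compare 15 vs 12: take 12 from right. Merged: [4, 9, 11, 12]
Compare 15 vs 15: take 15 from left. Merged: [4, 9, 11, 12, 15]
Append remaining from right: [15]. Merged: [4, 9, 11, 12, 15, 15]

Final merged array: [4, 9, 11, 12, 15, 15]
Total comparisons: 5

The merged array is [4, 9, 11, 12, 15, 15], requiring 5 comparisons. The merge step runs in O(n) time where n is the total number of elements.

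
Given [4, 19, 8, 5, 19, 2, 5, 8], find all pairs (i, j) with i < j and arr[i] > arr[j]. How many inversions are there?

Finding inversions in [4, 19, 8, 5, 19, 2, 5, 8]:

(0, 5): arr[0]=4 > arr[5]=2
(1, 2): arr[1]=19 > arr[2]=8
(1, 3): arr[1]=19 > arr[3]=5
(1, 5): arr[1]=19 > arr[5]=2
(1, 6): arr[1]=19 > arr[6]=5
(1, 7): arr[1]=19 > arr[7]=8
(2, 3): arr[2]=8 > arr[3]=5
(2, 5): arr[2]=8 > arr[5]=2
(2, 6): arr[2]=8 > arr[6]=5
(3, 5): arr[3]=5 > arr[5]=2
(4, 5): arr[4]=19 > arr[5]=2
(4, 6): arr[4]=19 > arr[6]=5
(4, 7): arr[4]=19 > arr[7]=8

Total inversions: 13

The array has 13 inversion(s): (0,5), (1,2), (1,3), (1,5), (1,6), (1,7), (2,3), (2,5), (2,6), (3,5), (4,5), (4,6), (4,7). Each pair (i,j) satisfies i < j and arr[i] > arr[j].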